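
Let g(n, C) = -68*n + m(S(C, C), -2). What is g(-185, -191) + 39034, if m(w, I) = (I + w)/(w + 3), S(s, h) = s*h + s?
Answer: 1873263190/36293 ≈ 51615.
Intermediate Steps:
S(s, h) = s + h*s (S(s, h) = h*s + s = s + h*s)
m(w, I) = (I + w)/(3 + w)
g(n, C) = -68*n + (-2 + C*(1 + C))/(3 + C*(1 + C))
g(-185, -191) + 39034 = (-2 - 191*(1 - 191) - 68*(-185)*(3 - 191*(1 - 191)))/(3 - 191*(1 - 191)) + 39034 = (-2 - 191*(-190) - 68*(-185)*(3 - 191*(-190)))/(3 - 191*(-190)) + 39034 = (-2 + 36290 - 68*(-185)*(3 + 36290))/(3 + 36290) + 39034 = (-2 + 36290 - 68*(-185)*36293)/36293 + 39034 = (-2 + 36290 + 456565940)/36293 + 39034 = (1/36293)*456602228 + 39034 = 456602228/36293 + 39034 = 1873263190/36293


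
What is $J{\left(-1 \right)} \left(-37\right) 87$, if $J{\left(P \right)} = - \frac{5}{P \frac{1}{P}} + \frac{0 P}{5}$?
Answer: $16095$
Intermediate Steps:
$J{\left(P \right)} = -5$ ($J{\left(P \right)} = - \frac{5}{1} + 0 \cdot \frac{1}{5} = \left(-5\right) 1 + 0 = -5 + 0 = -5$)
$J{\left(-1 \right)} \left(-37\right) 87 = \left(-5\right) \left(-37\right) 87 = 185 \cdot 87 = 16095$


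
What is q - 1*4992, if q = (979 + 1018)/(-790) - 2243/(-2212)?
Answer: -55228263/11060 ≈ -4993.5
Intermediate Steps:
q = -16743/11060 (q = 1997*(-1/790) - 2243*(-1/2212) = -1997/790 + 2243/2212 = -16743/11060 ≈ -1.5138)
q - 1*4992 = -16743/11060 - 1*4992 = -16743/11060 - 4992 = -55228263/11060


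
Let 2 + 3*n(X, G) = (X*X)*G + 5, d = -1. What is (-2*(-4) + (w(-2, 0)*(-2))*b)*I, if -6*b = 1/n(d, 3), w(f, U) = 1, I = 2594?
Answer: 63553/3 ≈ 21184.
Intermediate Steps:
n(X, G) = 1 + G*X²/3 (n(X, G) = -⅔ + ((X*X)*G + 5)/3 = -⅔ + (X²*G + 5)/3 = -⅔ + (G*X² + 5)/3 = -⅔ + (5 + G*X²)/3 = -⅔ + (5/3 + G*X²/3) = 1 + G*X²/3)
b = -1/12 (b = -1/(6*(1 + (⅓)*3*(-1)²)) = -1/(6*(1 + (⅓)*3*1)) = -1/(6*(1 + 1)) = -⅙/2 = -⅙*½ = -1/12 ≈ -0.083333)
(-2*(-4) + (w(-2, 0)*(-2))*b)*I = (-2*(-4) + (1*(-2))*(-1/12))*2594 = (8 - 2*(-1/12))*2594 = (8 + ⅙)*2594 = (49/6)*2594 = 63553/3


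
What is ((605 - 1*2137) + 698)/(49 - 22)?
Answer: -278/9 ≈ -30.889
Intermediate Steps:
((605 - 1*2137) + 698)/(49 - 22) = ((605 - 2137) + 698)/27 = (-1532 + 698)*(1/27) = -834*1/27 = -278/9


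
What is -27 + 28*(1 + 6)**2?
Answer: 1345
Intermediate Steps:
-27 + 28*(1 + 6)**2 = -27 + 28*7**2 = -27 + 28*49 = -27 + 1372 = 1345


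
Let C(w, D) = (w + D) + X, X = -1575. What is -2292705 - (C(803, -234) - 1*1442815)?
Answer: -848884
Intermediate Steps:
C(w, D) = -1575 + D + w (C(w, D) = (w + D) - 1575 = (D + w) - 1575 = -1575 + D + w)
-2292705 - (C(803, -234) - 1*1442815) = -2292705 - ((-1575 - 234 + 803) - 1*1442815) = -2292705 - (-1006 - 1442815) = -2292705 - 1*(-1443821) = -2292705 + 1443821 = -848884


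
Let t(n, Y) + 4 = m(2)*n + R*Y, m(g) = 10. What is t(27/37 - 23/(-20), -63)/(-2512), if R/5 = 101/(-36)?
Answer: -132985/371776 ≈ -0.35770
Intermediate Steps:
R = -505/36 (R = 5*(101/(-36)) = 5*(101*(-1/36)) = 5*(-101/36) = -505/36 ≈ -14.028)
t(n, Y) = -4 + 10*n - 505*Y/36 (t(n, Y) = -4 + (10*n - 505*Y/36) = -4 + 10*n - 505*Y/36)
t(27/37 - 23/(-20), -63)/(-2512) = (-4 + 10*(27/37 - 23/(-20)) - 505/36*(-63))/(-2512) = (-4 + 10*(27*(1/37) - 23*(-1/20)) + 3535/4)*(-1/2512) = (-4 + 10*(27/37 + 23/20) + 3535/4)*(-1/2512) = (-4 + 10*(1391/740) + 3535/4)*(-1/2512) = (-4 + 1391/74 + 3535/4)*(-1/2512) = (132985/148)*(-1/2512) = -132985/371776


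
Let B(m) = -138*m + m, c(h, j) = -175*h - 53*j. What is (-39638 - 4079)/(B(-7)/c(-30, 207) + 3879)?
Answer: -250104957/22190800 ≈ -11.271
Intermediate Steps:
B(m) = -137*m
(-39638 - 4079)/(B(-7)/c(-30, 207) + 3879) = (-39638 - 4079)/((-137*(-7))/(-175*(-30) - 53*207) + 3879) = -43717/(959/(5250 - 10971) + 3879) = -43717/(959/(-5721) + 3879) = -43717/(959*(-1/5721) + 3879) = -43717/(-959/5721 + 3879) = -43717/22190800/5721 = -43717*5721/22190800 = -250104957/22190800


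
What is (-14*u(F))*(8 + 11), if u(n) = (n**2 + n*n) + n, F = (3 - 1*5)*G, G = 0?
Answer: 0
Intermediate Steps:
F = 0 (F = (3 - 1*5)*0 = (3 - 5)*0 = -2*0 = 0)
u(n) = n + 2*n**2 (u(n) = (n**2 + n**2) + n = 2*n**2 + n = n + 2*n**2)
(-14*u(F))*(8 + 11) = (-0*(1 + 2*0))*(8 + 11) = -0*(1 + 0)*19 = -0*19 = -14*0*19 = 0*19 = 0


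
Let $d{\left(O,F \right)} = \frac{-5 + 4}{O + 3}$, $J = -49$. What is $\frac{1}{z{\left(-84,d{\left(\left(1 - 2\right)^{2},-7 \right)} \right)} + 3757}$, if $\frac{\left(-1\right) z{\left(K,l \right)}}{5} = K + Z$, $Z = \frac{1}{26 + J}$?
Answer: $\frac{23}{96076} \approx 0.00023939$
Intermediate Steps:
$Z = - \frac{1}{23}$ ($Z = \frac{1}{26 - 49} = \frac{1}{-23} = - \frac{1}{23} \approx -0.043478$)
$d{\left(O,F \right)} = - \frac{1}{3 + O}$
$z{\left(K,l \right)} = \frac{5}{23} - 5 K$ ($z{\left(K,l \right)} = - 5 \left(K - \frac{1}{23}\right) = - 5 \left(- \frac{1}{23} + K\right) = \frac{5}{23} - 5 K$)
$\frac{1}{z{\left(-84,d{\left(\left(1 - 2\right)^{2},-7 \right)} \right)} + 3757} = \frac{1}{\left(\frac{5}{23} - -420\right) + 3757} = \frac{1}{\left(\frac{5}{23} + 420\right) + 3757} = \frac{1}{\frac{9665}{23} + 3757} = \frac{1}{\frac{96076}{23}} = \frac{23}{96076}$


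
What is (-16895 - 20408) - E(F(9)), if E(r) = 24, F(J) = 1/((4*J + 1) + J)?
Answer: -37327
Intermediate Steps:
F(J) = 1/(1 + 5*J) (F(J) = 1/((1 + 4*J) + J) = 1/(1 + 5*J))
(-16895 - 20408) - E(F(9)) = (-16895 - 20408) - 1*24 = -37303 - 24 = -37327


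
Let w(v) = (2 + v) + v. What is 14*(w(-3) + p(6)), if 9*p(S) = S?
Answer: -140/3 ≈ -46.667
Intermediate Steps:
w(v) = 2 + 2*v
p(S) = S/9
14*(w(-3) + p(6)) = 14*((2 + 2*(-3)) + (1/9)*6) = 14*((2 - 6) + 2/3) = 14*(-4 + 2/3) = 14*(-10/3) = -140/3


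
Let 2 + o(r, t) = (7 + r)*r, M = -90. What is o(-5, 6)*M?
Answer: 1080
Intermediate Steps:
o(r, t) = -2 + r*(7 + r) (o(r, t) = -2 + (7 + r)*r = -2 + r*(7 + r))
o(-5, 6)*M = (-2 + (-5)**2 + 7*(-5))*(-90) = (-2 + 25 - 35)*(-90) = -12*(-90) = 1080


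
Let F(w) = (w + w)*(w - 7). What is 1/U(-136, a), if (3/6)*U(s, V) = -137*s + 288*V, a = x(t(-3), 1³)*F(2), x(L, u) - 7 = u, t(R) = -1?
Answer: -1/54896 ≈ -1.8216e-5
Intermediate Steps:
F(w) = 2*w*(-7 + w) (F(w) = (2*w)*(-7 + w) = 2*w*(-7 + w))
x(L, u) = 7 + u
a = -160 (a = (7 + 1³)*(2*2*(-7 + 2)) = (7 + 1)*(2*2*(-5)) = 8*(-20) = -160)
U(s, V) = -274*s + 576*V (U(s, V) = 2*(-137*s + 288*V) = -274*s + 576*V)
1/U(-136, a) = 1/(-274*(-136) + 576*(-160)) = 1/(37264 - 92160) = 1/(-54896) = -1/54896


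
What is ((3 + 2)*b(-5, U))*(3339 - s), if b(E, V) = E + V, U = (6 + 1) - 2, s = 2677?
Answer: 0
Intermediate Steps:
U = 5 (U = 7 - 2 = 5)
((3 + 2)*b(-5, U))*(3339 - s) = ((3 + 2)*(-5 + 5))*(3339 - 1*2677) = (5*0)*(3339 - 2677) = 0*662 = 0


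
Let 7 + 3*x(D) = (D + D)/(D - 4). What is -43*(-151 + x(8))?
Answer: 6536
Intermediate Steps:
x(D) = -7/3 + 2*D/(3*(-4 + D)) (x(D) = -7/3 + ((D + D)/(D - 4))/3 = -7/3 + ((2*D)/(-4 + D))/3 = -7/3 + (2*D/(-4 + D))/3 = -7/3 + 2*D/(3*(-4 + D)))
-43*(-151 + x(8)) = -43*(-151 + (28 - 5*8)/(3*(-4 + 8))) = -43*(-151 + (⅓)*(28 - 40)/4) = -43*(-151 + (⅓)*(¼)*(-12)) = -43*(-151 - 1) = -43*(-152) = 6536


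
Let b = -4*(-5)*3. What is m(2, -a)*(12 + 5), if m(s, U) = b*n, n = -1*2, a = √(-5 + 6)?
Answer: -2040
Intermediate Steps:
a = 1 (a = √1 = 1)
n = -2
b = 60 (b = 20*3 = 60)
m(s, U) = -120 (m(s, U) = 60*(-2) = -120)
m(2, -a)*(12 + 5) = -120*(12 + 5) = -120*17 = -2040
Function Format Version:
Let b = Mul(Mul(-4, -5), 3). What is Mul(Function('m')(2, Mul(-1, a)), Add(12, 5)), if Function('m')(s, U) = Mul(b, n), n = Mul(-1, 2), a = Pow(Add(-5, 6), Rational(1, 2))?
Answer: -2040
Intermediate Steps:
a = 1 (a = Pow(1, Rational(1, 2)) = 1)
n = -2
b = 60 (b = Mul(20, 3) = 60)
Function('m')(s, U) = -120 (Function('m')(s, U) = Mul(60, -2) = -120)
Mul(Function('m')(2, Mul(-1, a)), Add(12, 5)) = Mul(-120, Add(12, 5)) = Mul(-120, 17) = -2040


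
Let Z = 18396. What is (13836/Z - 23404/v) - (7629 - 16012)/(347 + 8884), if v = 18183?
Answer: 10667475946/28589985501 ≈ 0.37312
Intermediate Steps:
(13836/Z - 23404/v) - (7629 - 16012)/(347 + 8884) = (13836/18396 - 23404/18183) - (7629 - 16012)/(347 + 8884) = (13836*(1/18396) - 23404*1/18183) - (-8383)/9231 = (1153/1533 - 23404/18183) - (-8383)/9231 = -1657037/3097171 - 1*(-8383/9231) = -1657037/3097171 + 8383/9231 = 10667475946/28589985501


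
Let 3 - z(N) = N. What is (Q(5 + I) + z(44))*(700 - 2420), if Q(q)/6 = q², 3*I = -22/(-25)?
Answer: -81989992/375 ≈ -2.1864e+5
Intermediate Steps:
I = 22/75 (I = (-22/(-25))/3 = (-22*(-1/25))/3 = (⅓)*(22/25) = 22/75 ≈ 0.29333)
z(N) = 3 - N
Q(q) = 6*q²
(Q(5 + I) + z(44))*(700 - 2420) = (6*(5 + 22/75)² + (3 - 1*44))*(700 - 2420) = (6*(397/75)² + (3 - 44))*(-1720) = (6*(157609/5625) - 41)*(-1720) = (315218/1875 - 41)*(-1720) = (238343/1875)*(-1720) = -81989992/375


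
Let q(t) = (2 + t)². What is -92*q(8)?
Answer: -9200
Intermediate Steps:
-92*q(8) = -92*(2 + 8)² = -92*10² = -92*100 = -9200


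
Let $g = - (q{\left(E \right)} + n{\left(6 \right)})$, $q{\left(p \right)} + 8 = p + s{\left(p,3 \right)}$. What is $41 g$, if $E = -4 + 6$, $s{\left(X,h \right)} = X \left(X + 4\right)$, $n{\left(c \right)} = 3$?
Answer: $-369$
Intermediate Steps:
$s{\left(X,h \right)} = X \left(4 + X\right)$
$E = 2$
$q{\left(p \right)} = -8 + p + p \left(4 + p\right)$ ($q{\left(p \right)} = -8 + \left(p + p \left(4 + p\right)\right) = -8 + p + p \left(4 + p\right)$)
$g = -9$ ($g = - (\left(-8 + 2 + 2 \left(4 + 2\right)\right) + 3) = - (\left(-8 + 2 + 2 \cdot 6\right) + 3) = - (\left(-8 + 2 + 12\right) + 3) = - (6 + 3) = \left(-1\right) 9 = -9$)
$41 g = 41 \left(-9\right) = -369$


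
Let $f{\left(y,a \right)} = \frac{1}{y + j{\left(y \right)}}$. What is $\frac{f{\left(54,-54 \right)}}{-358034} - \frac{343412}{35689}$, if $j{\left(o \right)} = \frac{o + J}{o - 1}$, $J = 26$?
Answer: $- \frac{361728233939053}{37592509503292} \approx -9.6223$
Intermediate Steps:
$j{\left(o \right)} = \frac{26 + o}{-1 + o}$ ($j{\left(o \right)} = \frac{o + 26}{o - 1} = \frac{26 + o}{-1 + o}$)
$f{\left(y,a \right)} = \frac{1}{y + \frac{26 + y}{-1 + y}}$
$\frac{f{\left(54,-54 \right)}}{-358034} - \frac{343412}{35689} = \frac{\frac{1}{26 + 54^{2}} \left(-1 + 54\right)}{-358034} - \frac{343412}{35689} = \frac{1}{26 + 2916} \cdot 53 \left(- \frac{1}{358034}\right) - \frac{343412}{35689} = \frac{1}{2942} \cdot 53 \left(- \frac{1}{358034}\right) - \frac{343412}{35689} = \frac{53}{2942} \left(- \frac{1}{358034}\right) - \frac{343412}{35689} = - \frac{53}{1053336028} - \frac{343412}{35689} = - \frac{361728233939053}{37592509503292}$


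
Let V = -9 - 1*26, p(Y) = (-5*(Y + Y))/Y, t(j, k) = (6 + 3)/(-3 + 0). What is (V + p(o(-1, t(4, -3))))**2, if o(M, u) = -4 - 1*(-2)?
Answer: 2025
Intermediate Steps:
t(j, k) = -3 (t(j, k) = 9/(-3) = 9*(-1/3) = -3)
o(M, u) = -2 (o(M, u) = -4 + 2 = -2)
p(Y) = -10 (p(Y) = (-10*Y)/Y = -10)
V = -35 (V = -9 - 26 = -35)
(V + p(o(-1, t(4, -3))))**2 = (-35 - 10)**2 = (-45)**2 = 2025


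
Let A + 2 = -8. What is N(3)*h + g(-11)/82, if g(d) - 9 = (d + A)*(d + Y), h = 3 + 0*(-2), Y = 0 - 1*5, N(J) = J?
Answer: 1083/82 ≈ 13.207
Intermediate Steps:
A = -10 (A = -2 - 8 = -10)
Y = -5 (Y = 0 - 5 = -5)
h = 3 (h = 3 + 0 = 3)
g(d) = 9 + (-10 + d)*(-5 + d) (g(d) = 9 + (d - 10)*(d - 5) = 9 + (-10 + d)*(-5 + d))
N(3)*h + g(-11)/82 = 3*3 + (59 + (-11)² - 15*(-11))/82 = 9 + (59 + 121 + 165)*(1/82) = 9 + 345*(1/82) = 9 + 345/82 = 1083/82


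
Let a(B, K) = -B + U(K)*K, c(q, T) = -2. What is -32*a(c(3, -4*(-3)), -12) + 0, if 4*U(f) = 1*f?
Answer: -1216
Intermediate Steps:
U(f) = f/4 (U(f) = (1*f)/4 = f/4)
a(B, K) = -B + K²/4 (a(B, K) = -B + (K/4)*K = -B + K²/4)
-32*a(c(3, -4*(-3)), -12) + 0 = -32*(-1*(-2) + (¼)*(-12)²) + 0 = -32*(2 + (¼)*144) + 0 = -32*(2 + 36) + 0 = -32*38 + 0 = -1216 + 0 = -1216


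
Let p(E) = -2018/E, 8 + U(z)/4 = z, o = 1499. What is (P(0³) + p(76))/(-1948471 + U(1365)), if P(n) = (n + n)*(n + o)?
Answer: 1009/73835634 ≈ 1.3665e-5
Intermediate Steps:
U(z) = -32 + 4*z
P(n) = 2*n*(1499 + n) (P(n) = (n + n)*(n + 1499) = (2*n)*(1499 + n) = 2*n*(1499 + n))
(P(0³) + p(76))/(-1948471 + U(1365)) = (2*0³*(1499 + 0³) - 2018/76)/(-1948471 + (-32 + 4*1365)) = (2*0*(1499 + 0) - 2018*1/76)/(-1948471 + (-32 + 5460)) = (2*0*1499 - 1009/38)/(-1948471 + 5428) = (0 - 1009/38)/(-1943043) = -1009/38*(-1/1943043) = 1009/73835634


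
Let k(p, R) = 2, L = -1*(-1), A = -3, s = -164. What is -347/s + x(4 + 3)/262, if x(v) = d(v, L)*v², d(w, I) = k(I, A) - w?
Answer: 25367/21484 ≈ 1.1807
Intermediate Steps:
L = 1
d(w, I) = 2 - w
x(v) = v²*(2 - v) (x(v) = (2 - v)*v² = v²*(2 - v))
-347/s + x(4 + 3)/262 = -347/(-164) + ((4 + 3)²*(2 - (4 + 3)))/262 = -347*(-1/164) + (7²*(2 - 1*7))*(1/262) = 347/164 + (49*(2 - 7))*(1/262) = 347/164 + (49*(-5))*(1/262) = 347/164 - 245*1/262 = 347/164 - 245/262 = 25367/21484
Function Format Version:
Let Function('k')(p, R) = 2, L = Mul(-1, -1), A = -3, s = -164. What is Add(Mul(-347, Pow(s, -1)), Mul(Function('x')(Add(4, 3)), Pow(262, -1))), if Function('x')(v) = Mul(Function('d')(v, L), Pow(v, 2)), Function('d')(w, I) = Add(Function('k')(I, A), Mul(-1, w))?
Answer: Rational(25367, 21484) ≈ 1.1807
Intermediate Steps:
L = 1
Function('d')(w, I) = Add(2, Mul(-1, w))
Function('x')(v) = Mul(Pow(v, 2), Add(2, Mul(-1, v))) (Function('x')(v) = Mul(Add(2, Mul(-1, v)), Pow(v, 2)) = Mul(Pow(v, 2), Add(2, Mul(-1, v))))
Add(Mul(-347, Pow(s, -1)), Mul(Function('x')(Add(4, 3)), Pow(262, -1))) = Add(Mul(-347, Pow(-164, -1)), Mul(Mul(Pow(Add(4, 3), 2), Add(2, Mul(-1, Add(4, 3)))), Pow(262, -1))) = Add(Mul(-347, Rational(-1, 164)), Mul(Mul(Pow(7, 2), Add(2, Mul(-1, 7))), Rational(1, 262))) = Add(Rational(347, 164), Mul(Mul(49, Add(2, -7)), Rational(1, 262))) = Add(Rational(347, 164), Mul(Mul(49, -5), Rational(1, 262))) = Add(Rational(347, 164), Mul(-245, Rational(1, 262))) = Add(Rational(347, 164), Rational(-245, 262)) = Rational(25367, 21484)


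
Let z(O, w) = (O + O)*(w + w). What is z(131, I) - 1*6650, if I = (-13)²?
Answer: 81906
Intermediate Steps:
I = 169
z(O, w) = 4*O*w (z(O, w) = (2*O)*(2*w) = 4*O*w)
z(131, I) - 1*6650 = 4*131*169 - 1*6650 = 88556 - 6650 = 81906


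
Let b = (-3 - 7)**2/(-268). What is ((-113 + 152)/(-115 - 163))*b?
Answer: 975/18626 ≈ 0.052346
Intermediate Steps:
b = -25/67 (b = (-10)**2*(-1/268) = 100*(-1/268) = -25/67 ≈ -0.37313)
((-113 + 152)/(-115 - 163))*b = ((-113 + 152)/(-115 - 163))*(-25/67) = (39/(-278))*(-25/67) = (39*(-1/278))*(-25/67) = -39/278*(-25/67) = 975/18626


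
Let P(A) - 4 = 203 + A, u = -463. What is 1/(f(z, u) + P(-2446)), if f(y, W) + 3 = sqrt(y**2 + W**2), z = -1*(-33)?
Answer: -1121/2405553 - sqrt(215458)/4811106 ≈ -0.00056249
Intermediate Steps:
z = 33
P(A) = 207 + A (P(A) = 4 + (203 + A) = 207 + A)
f(y, W) = -3 + sqrt(W**2 + y**2) (f(y, W) = -3 + sqrt(y**2 + W**2) = -3 + sqrt(W**2 + y**2))
1/(f(z, u) + P(-2446)) = 1/((-3 + sqrt((-463)**2 + 33**2)) + (207 - 2446)) = 1/((-3 + sqrt(214369 + 1089)) - 2239) = 1/((-3 + sqrt(215458)) - 2239) = 1/(-2242 + sqrt(215458))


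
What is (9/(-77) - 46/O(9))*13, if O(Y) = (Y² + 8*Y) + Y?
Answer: -32500/6237 ≈ -5.2108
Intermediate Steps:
O(Y) = Y² + 9*Y
(9/(-77) - 46/O(9))*13 = (9/(-77) - 46*1/(9*(9 + 9)))*13 = (9*(-1/77) - 46/(9*18))*13 = (-9/77 - 46/162)*13 = (-9/77 - 46*1/162)*13 = (-9/77 - 23/81)*13 = -2500/6237*13 = -32500/6237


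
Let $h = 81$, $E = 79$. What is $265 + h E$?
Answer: $6664$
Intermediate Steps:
$265 + h E = 265 + 81 \cdot 79 = 265 + 6399 = 6664$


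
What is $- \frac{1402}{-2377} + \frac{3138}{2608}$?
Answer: $\frac{5557721}{3099608} \approx 1.793$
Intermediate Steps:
$- \frac{1402}{-2377} + \frac{3138}{2608} = \left(-1402\right) \left(- \frac{1}{2377}\right) + 3138 \cdot \frac{1}{2608} = \frac{1402}{2377} + \frac{1569}{1304} = \frac{5557721}{3099608}$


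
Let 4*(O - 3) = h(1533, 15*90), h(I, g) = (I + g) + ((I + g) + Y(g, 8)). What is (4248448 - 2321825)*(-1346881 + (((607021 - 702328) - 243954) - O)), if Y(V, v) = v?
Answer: -6502693637271/2 ≈ -3.2513e+12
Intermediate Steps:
h(I, g) = 8 + 2*I + 2*g (h(I, g) = (I + g) + ((I + g) + 8) = (I + g) + (8 + I + g) = 8 + 2*I + 2*g)
O = 2893/2 (O = 3 + (8 + 2*1533 + 2*(15*90))/4 = 3 + (8 + 3066 + 2*1350)/4 = 3 + (8 + 3066 + 2700)/4 = 3 + (1/4)*5774 = 3 + 2887/2 = 2893/2 ≈ 1446.5)
(4248448 - 2321825)*(-1346881 + (((607021 - 702328) - 243954) - O)) = (4248448 - 2321825)*(-1346881 + (((607021 - 702328) - 243954) - 1*2893/2)) = 1926623*(-1346881 + ((-95307 - 243954) - 2893/2)) = 1926623*(-1346881 + (-339261 - 2893/2)) = 1926623*(-1346881 - 681415/2) = 1926623*(-3375177/2) = -6502693637271/2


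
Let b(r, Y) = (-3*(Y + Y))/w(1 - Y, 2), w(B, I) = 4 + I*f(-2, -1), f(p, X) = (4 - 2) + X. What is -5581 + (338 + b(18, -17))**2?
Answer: 120444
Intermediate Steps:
f(p, X) = 2 + X
w(B, I) = 4 + I (w(B, I) = 4 + I*(2 - 1) = 4 + I*1 = 4 + I)
b(r, Y) = -Y (b(r, Y) = (-3*(Y + Y))/(4 + 2) = -6*Y/6 = -6*Y*(1/6) = -Y)
-5581 + (338 + b(18, -17))**2 = -5581 + (338 - 1*(-17))**2 = -5581 + (338 + 17)**2 = -5581 + 355**2 = -5581 + 126025 = 120444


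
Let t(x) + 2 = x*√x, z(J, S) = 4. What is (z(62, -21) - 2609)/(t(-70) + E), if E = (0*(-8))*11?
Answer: 2605/171502 - 91175*I*√70/171502 ≈ 0.015189 - 4.4479*I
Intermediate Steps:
t(x) = -2 + x^(3/2) (t(x) = -2 + x*√x = -2 + x^(3/2))
E = 0 (E = 0*11 = 0)
(z(62, -21) - 2609)/(t(-70) + E) = (4 - 2609)/((-2 + (-70)^(3/2)) + 0) = -2605/((-2 - 70*I*√70) + 0) = -2605/(-2 - 70*I*√70)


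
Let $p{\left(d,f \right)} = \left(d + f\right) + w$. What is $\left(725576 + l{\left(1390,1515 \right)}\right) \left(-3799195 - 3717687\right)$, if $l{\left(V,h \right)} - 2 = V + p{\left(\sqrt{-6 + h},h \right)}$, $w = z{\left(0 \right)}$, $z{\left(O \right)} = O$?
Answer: $-5475920750006 - 7516882 \sqrt{1509} \approx -5.4762 \cdot 10^{12}$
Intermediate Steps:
$w = 0$
$p{\left(d,f \right)} = d + f$ ($p{\left(d,f \right)} = \left(d + f\right) + 0 = d + f$)
$l{\left(V,h \right)} = 2 + V + h + \sqrt{-6 + h}$ ($l{\left(V,h \right)} = 2 + \left(V + \left(\sqrt{-6 + h} + h\right)\right) = 2 + \left(V + \left(h + \sqrt{-6 + h}\right)\right) = 2 + \left(V + h + \sqrt{-6 + h}\right) = 2 + V + h + \sqrt{-6 + h}$)
$\left(725576 + l{\left(1390,1515 \right)}\right) \left(-3799195 - 3717687\right) = \left(725576 + \left(2 + 1390 + 1515 + \sqrt{-6 + 1515}\right)\right) \left(-3799195 - 3717687\right) = \left(725576 + \left(2 + 1390 + 1515 + \sqrt{1509}\right)\right) \left(-7516882\right) = \left(725576 + \left(2907 + \sqrt{1509}\right)\right) \left(-7516882\right) = \left(728483 + \sqrt{1509}\right) \left(-7516882\right) = -5475920750006 - 7516882 \sqrt{1509}$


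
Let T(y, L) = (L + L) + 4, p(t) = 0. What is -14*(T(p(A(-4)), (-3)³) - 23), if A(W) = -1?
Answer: 1022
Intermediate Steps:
T(y, L) = 4 + 2*L (T(y, L) = 2*L + 4 = 4 + 2*L)
-14*(T(p(A(-4)), (-3)³) - 23) = -14*((4 + 2*(-3)³) - 23) = -14*((4 + 2*(-27)) - 23) = -14*((4 - 54) - 23) = -14*(-50 - 23) = -14*(-73) = 1022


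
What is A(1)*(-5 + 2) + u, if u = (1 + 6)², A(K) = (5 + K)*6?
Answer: -59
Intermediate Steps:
A(K) = 30 + 6*K
u = 49 (u = 7² = 49)
A(1)*(-5 + 2) + u = (30 + 6*1)*(-5 + 2) + 49 = (30 + 6)*(-3) + 49 = 36*(-3) + 49 = -108 + 49 = -59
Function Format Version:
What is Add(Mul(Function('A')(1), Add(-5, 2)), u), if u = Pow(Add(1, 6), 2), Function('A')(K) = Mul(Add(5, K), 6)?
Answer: -59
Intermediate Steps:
Function('A')(K) = Add(30, Mul(6, K))
u = 49 (u = Pow(7, 2) = 49)
Add(Mul(Function('A')(1), Add(-5, 2)), u) = Add(Mul(Add(30, Mul(6, 1)), Add(-5, 2)), 49) = Add(Mul(Add(30, 6), -3), 49) = Add(Mul(36, -3), 49) = Add(-108, 49) = -59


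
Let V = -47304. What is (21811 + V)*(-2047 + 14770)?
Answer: -324347439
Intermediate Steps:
(21811 + V)*(-2047 + 14770) = (21811 - 47304)*(-2047 + 14770) = -25493*12723 = -324347439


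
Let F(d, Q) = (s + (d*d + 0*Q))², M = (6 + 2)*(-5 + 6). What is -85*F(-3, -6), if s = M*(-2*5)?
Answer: -428485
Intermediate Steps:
M = 8 (M = 8*1 = 8)
s = -80 (s = 8*(-2*5) = 8*(-10) = -80)
F(d, Q) = (-80 + d²)² (F(d, Q) = (-80 + (d*d + 0*Q))² = (-80 + (d² + 0))² = (-80 + d²)²)
-85*F(-3, -6) = -85*(-80 + (-3)²)² = -85*(-80 + 9)² = -85*(-71)² = -85*5041 = -428485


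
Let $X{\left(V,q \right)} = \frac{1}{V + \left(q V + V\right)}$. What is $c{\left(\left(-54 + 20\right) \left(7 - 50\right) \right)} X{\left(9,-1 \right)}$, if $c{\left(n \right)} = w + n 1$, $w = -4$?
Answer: $162$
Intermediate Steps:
$X{\left(V,q \right)} = \frac{1}{2 V + V q}$ ($X{\left(V,q \right)} = \frac{1}{V + \left(V q + V\right)} = \frac{1}{V + \left(V + V q\right)} = \frac{1}{2 V + V q}$)
$c{\left(n \right)} = -4 + n$ ($c{\left(n \right)} = -4 + n 1 = -4 + n$)
$c{\left(\left(-54 + 20\right) \left(7 - 50\right) \right)} X{\left(9,-1 \right)} = \left(-4 + \left(-54 + 20\right) \left(7 - 50\right)\right) \frac{1}{9 \left(2 - 1\right)} = \left(-4 - -1462\right) \frac{1}{9 \cdot 1} = \left(-4 + 1462\right) \frac{1}{9} \cdot 1 = 1458 \cdot \frac{1}{9} = 162$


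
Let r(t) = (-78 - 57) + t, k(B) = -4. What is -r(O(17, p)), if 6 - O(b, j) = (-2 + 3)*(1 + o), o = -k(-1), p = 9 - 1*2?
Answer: 134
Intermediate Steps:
p = 7 (p = 9 - 2 = 7)
o = 4 (o = -1*(-4) = 4)
O(b, j) = 1 (O(b, j) = 6 - (-2 + 3)*(1 + 4) = 6 - 5 = 1)
r(t) = -135 + t
-r(O(17, p)) = -(-135 + 1) = -1*(-134) = 134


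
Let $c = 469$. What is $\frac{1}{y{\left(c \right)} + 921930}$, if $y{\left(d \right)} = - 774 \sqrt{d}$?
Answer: $\frac{153655}{141612326376} + \frac{43 \sqrt{469}}{47204108792} \approx 1.1048 \cdot 10^{-6}$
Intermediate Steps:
$\frac{1}{y{\left(c \right)} + 921930} = \frac{1}{- 774 \sqrt{469} + 921930} = \frac{1}{921930 - 774 \sqrt{469}}$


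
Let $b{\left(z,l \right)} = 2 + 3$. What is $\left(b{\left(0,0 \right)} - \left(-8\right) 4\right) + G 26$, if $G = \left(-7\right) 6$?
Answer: $-1055$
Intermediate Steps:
$G = -42$
$b{\left(z,l \right)} = 5$
$\left(b{\left(0,0 \right)} - \left(-8\right) 4\right) + G 26 = \left(5 - \left(-8\right) 4\right) - 1092 = \left(5 - -32\right) - 1092 = \left(5 + 32\right) - 1092 = 37 - 1092 = -1055$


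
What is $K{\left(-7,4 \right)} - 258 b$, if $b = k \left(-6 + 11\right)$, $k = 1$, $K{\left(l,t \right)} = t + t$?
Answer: $-1282$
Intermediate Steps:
$K{\left(l,t \right)} = 2 t$
$b = 5$ ($b = 1 \left(-6 + 11\right) = 1 \cdot 5 = 5$)
$K{\left(-7,4 \right)} - 258 b = 2 \cdot 4 - 1290 = 8 - 1290 = -1282$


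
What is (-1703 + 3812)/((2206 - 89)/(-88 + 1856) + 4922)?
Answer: 100776/235249 ≈ 0.42838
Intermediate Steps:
(-1703 + 3812)/((2206 - 89)/(-88 + 1856) + 4922) = 2109/(2117/1768 + 4922) = 2109/(8704213/1768) = 2109*(1768/8704213) = 100776/235249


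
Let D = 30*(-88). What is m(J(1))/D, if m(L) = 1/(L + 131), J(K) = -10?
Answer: -1/319440 ≈ -3.1305e-6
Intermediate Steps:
m(L) = 1/(131 + L)
D = -2640
m(J(1))/D = 1/((131 - 10)*(-2640)) = -1/2640/121 = (1/121)*(-1/2640) = -1/319440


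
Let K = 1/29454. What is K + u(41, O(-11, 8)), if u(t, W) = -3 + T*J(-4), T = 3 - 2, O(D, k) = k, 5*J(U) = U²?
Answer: 29459/147270 ≈ 0.20003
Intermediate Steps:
K = 1/29454 ≈ 3.3951e-5
J(U) = U²/5
T = 1
u(t, W) = ⅕ (u(t, W) = -3 + 1*((⅕)*(-4)²) = -3 + 1*((⅕)*16) = -3 + 1*(16/5) = -3 + 16/5 = ⅕)
K + u(41, O(-11, 8)) = 1/29454 + ⅕ = 29459/147270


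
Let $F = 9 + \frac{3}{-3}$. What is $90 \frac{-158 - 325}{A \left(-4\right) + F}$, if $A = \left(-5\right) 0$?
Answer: $- \frac{21735}{4} \approx -5433.8$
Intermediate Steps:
$A = 0$
$F = 8$ ($F = 9 + 3 \left(- \frac{1}{3}\right) = 9 - 1 = 8$)
$90 \frac{-158 - 325}{A \left(-4\right) + F} = 90 \frac{-158 - 325}{0 \left(-4\right) + 8} = 90 \left(- \frac{483}{0 + 8}\right) = 90 \left(- \frac{483}{8}\right) = - \frac{21735}{4}$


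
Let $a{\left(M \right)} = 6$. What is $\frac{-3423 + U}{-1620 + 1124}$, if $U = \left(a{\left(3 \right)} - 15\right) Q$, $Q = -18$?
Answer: $\frac{3261}{496} \approx 6.5746$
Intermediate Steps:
$U = 162$ ($U = \left(6 - 15\right) \left(-18\right) = \left(-9\right) \left(-18\right) = 162$)
$\frac{-3423 + U}{-1620 + 1124} = \frac{-3423 + 162}{-1620 + 1124} = - \frac{3261}{-496} = \left(-3261\right) \left(- \frac{1}{496}\right) = \frac{3261}{496}$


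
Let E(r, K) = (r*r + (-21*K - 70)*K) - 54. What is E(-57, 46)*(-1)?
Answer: 44461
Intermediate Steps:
E(r, K) = -54 + r² + K*(-70 - 21*K) (E(r, K) = (r² + (-70 - 21*K)*K) - 54 = (r² + K*(-70 - 21*K)) - 54 = -54 + r² + K*(-70 - 21*K))
E(-57, 46)*(-1) = (-54 + (-57)² - 70*46 - 21*46²)*(-1) = (-54 + 3249 - 3220 - 21*2116)*(-1) = (-54 + 3249 - 3220 - 44436)*(-1) = -44461*(-1) = 44461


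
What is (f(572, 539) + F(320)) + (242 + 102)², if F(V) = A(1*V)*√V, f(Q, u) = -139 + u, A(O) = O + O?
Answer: 118736 + 5120*√5 ≈ 1.3018e+5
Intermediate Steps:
A(O) = 2*O
F(V) = 2*V^(3/2) (F(V) = (2*(1*V))*√V = (2*V)*√V = 2*V^(3/2))
(f(572, 539) + F(320)) + (242 + 102)² = ((-139 + 539) + 2*320^(3/2)) + (242 + 102)² = (400 + 2*(2560*√5)) + 344² = (400 + 5120*√5) + 118336 = 118736 + 5120*√5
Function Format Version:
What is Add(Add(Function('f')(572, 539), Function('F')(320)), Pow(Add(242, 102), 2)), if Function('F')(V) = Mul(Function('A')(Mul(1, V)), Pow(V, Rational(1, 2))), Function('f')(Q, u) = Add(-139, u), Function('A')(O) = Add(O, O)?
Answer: Add(118736, Mul(5120, Pow(5, Rational(1, 2)))) ≈ 1.3018e+5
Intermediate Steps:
Function('A')(O) = Mul(2, O)
Function('F')(V) = Mul(2, Pow(V, Rational(3, 2))) (Function('F')(V) = Mul(Mul(2, Mul(1, V)), Pow(V, Rational(1, 2))) = Mul(Mul(2, V), Pow(V, Rational(1, 2))) = Mul(2, Pow(V, Rational(3, 2))))
Add(Add(Function('f')(572, 539), Function('F')(320)), Pow(Add(242, 102), 2)) = Add(Add(Add(-139, 539), Mul(2, Pow(320, Rational(3, 2)))), Pow(Add(242, 102), 2)) = Add(Add(400, Mul(2, Mul(2560, Pow(5, Rational(1, 2))))), Pow(344, 2)) = Add(Add(400, Mul(5120, Pow(5, Rational(1, 2)))), 118336) = Add(118736, Mul(5120, Pow(5, Rational(1, 2))))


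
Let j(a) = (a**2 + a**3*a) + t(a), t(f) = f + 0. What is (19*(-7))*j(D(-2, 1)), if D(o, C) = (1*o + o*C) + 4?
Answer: 0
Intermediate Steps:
t(f) = f
D(o, C) = 4 + o + C*o (D(o, C) = (o + C*o) + 4 = 4 + o + C*o)
j(a) = a + a**2 + a**4 (j(a) = (a**2 + a**3*a) + a = (a**2 + a**4) + a = a + a**2 + a**4)
(19*(-7))*j(D(-2, 1)) = (19*(-7))*((4 - 2 + 1*(-2))*(1 + (4 - 2 + 1*(-2)) + (4 - 2 + 1*(-2))**3)) = -133*(4 - 2 - 2)*(1 + (4 - 2 - 2) + (4 - 2 - 2)**3) = -0*(1 + 0 + 0**3) = -0*(1 + 0 + 0) = -0 = -133*0 = 0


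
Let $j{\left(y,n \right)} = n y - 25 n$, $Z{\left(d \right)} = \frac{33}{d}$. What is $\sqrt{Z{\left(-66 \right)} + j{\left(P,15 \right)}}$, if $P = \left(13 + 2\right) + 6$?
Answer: $\frac{11 i \sqrt{2}}{2} \approx 7.7782 i$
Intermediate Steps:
$P = 21$ ($P = 15 + 6 = 21$)
$j{\left(y,n \right)} = - 25 n + n y$
$\sqrt{Z{\left(-66 \right)} + j{\left(P,15 \right)}} = \sqrt{\frac{33}{-66} + 15 \left(-25 + 21\right)} = \sqrt{33 \left(- \frac{1}{66}\right) + 15 \left(-4\right)} = \sqrt{- \frac{1}{2} - 60} = \sqrt{- \frac{121}{2}} = \frac{11 i \sqrt{2}}{2}$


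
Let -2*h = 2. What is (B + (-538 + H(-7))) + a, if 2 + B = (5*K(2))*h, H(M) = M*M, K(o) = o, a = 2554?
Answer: 2053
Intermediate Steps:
h = -1 (h = -½*2 = -1)
H(M) = M²
B = -12 (B = -2 + (5*2)*(-1) = -2 + 10*(-1) = -2 - 10 = -12)
(B + (-538 + H(-7))) + a = (-12 + (-538 + (-7)²)) + 2554 = (-12 + (-538 + 49)) + 2554 = (-12 - 489) + 2554 = -501 + 2554 = 2053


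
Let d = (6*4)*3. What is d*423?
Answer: 30456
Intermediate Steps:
d = 72 (d = 24*3 = 72)
d*423 = 72*423 = 30456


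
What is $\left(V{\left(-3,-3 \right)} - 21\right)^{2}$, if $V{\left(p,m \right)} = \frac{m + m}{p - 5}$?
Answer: $\frac{6561}{16} \approx 410.06$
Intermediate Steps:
$V{\left(p,m \right)} = \frac{2 m}{-5 + p}$
$\left(V{\left(-3,-3 \right)} - 21\right)^{2} = \left(2 \left(-3\right) \frac{1}{-5 - 3} - 21\right)^{2} = \left(2 \left(-3\right) \frac{1}{-8} - 21\right)^{2} = \left(2 \left(-3\right) \left(- \frac{1}{8}\right) - 21\right)^{2} = \left(\frac{3}{4} - 21\right)^{2} = \left(- \frac{81}{4}\right)^{2} = \frac{6561}{16}$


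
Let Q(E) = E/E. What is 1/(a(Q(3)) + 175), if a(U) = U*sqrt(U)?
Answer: 1/176 ≈ 0.0056818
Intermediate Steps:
Q(E) = 1
a(U) = U**(3/2)
1/(a(Q(3)) + 175) = 1/(1**(3/2) + 175) = 1/(1 + 175) = 1/176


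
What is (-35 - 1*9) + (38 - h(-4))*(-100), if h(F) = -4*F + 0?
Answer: -2244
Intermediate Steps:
h(F) = -4*F
(-35 - 1*9) + (38 - h(-4))*(-100) = (-35 - 1*9) + (38 - (-4)*(-4))*(-100) = (-35 - 9) + (38 - 1*16)*(-100) = -44 + (38 - 16)*(-100) = -44 + 22*(-100) = -44 - 2200 = -2244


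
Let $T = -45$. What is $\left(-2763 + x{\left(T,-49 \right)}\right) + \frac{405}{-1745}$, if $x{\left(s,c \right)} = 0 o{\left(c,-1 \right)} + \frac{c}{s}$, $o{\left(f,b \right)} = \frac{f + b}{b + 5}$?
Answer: $- \frac{43379459}{15705} \approx -2762.1$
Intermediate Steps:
$o{\left(f,b \right)} = \frac{b + f}{5 + b}$
$x{\left(s,c \right)} = \frac{c}{s}$ ($x{\left(s,c \right)} = 0 \frac{-1 + c}{5 - 1} + \frac{c}{s} = 0 \frac{-1 + c}{4} + \frac{c}{s} = 0 \left(- \frac{1}{4} + \frac{c}{4}\right) + \frac{c}{s} = 0 + \frac{c}{s} = \frac{c}{s}$)
$\left(-2763 + x{\left(T,-49 \right)}\right) + \frac{405}{-1745} = \left(-2763 - \frac{49}{-45}\right) + \frac{405}{-1745} = \left(-2763 - - \frac{49}{45}\right) + 405 \left(- \frac{1}{1745}\right) = \left(-2763 + \frac{49}{45}\right) - \frac{81}{349} = - \frac{124286}{45} - \frac{81}{349} = - \frac{43379459}{15705}$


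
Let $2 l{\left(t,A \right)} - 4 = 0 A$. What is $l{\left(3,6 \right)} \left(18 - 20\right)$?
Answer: $-4$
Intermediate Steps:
$l{\left(t,A \right)} = 2$ ($l{\left(t,A \right)} = 2 + \frac{0 A}{2} = 2 + \frac{1}{2} \cdot 0 = 2 + 0 = 2$)
$l{\left(3,6 \right)} \left(18 - 20\right) = 2 \left(18 - 20\right) = 2 \left(-2\right) = -4$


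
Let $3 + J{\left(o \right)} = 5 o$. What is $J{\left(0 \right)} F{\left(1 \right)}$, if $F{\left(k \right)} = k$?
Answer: $-3$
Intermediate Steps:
$J{\left(o \right)} = -3 + 5 o$
$J{\left(0 \right)} F{\left(1 \right)} = \left(-3 + 5 \cdot 0\right) 1 = \left(-3 + 0\right) 1 = \left(-3\right) 1 = -3$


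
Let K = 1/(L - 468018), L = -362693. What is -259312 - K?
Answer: -215413330831/830711 ≈ -2.5931e+5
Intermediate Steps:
K = -1/830711 (K = 1/(-362693 - 468018) = 1/(-830711) = -1/830711 ≈ -1.2038e-6)
-259312 - K = -259312 - 1*(-1/830711) = -259312 + 1/830711 = -215413330831/830711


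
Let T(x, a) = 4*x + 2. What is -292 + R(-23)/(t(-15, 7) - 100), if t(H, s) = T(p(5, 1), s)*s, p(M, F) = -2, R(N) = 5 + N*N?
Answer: -20999/71 ≈ -295.76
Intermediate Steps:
R(N) = 5 + N**2
T(x, a) = 2 + 4*x
t(H, s) = -6*s (t(H, s) = (2 + 4*(-2))*s = (2 - 8)*s = -6*s)
-292 + R(-23)/(t(-15, 7) - 100) = -292 + (5 + (-23)**2)/(-6*7 - 100) = -292 + (5 + 529)/(-42 - 100) = -292 + 534/(-142) = -292 - 1/142*534 = -292 - 267/71 = -20999/71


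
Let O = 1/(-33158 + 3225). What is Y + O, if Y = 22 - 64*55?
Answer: -104705635/29933 ≈ -3498.0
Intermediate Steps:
O = -1/29933 (O = 1/(-29933) = -1/29933 ≈ -3.3408e-5)
Y = -3498 (Y = 22 - 3520 = -3498)
Y + O = -3498 - 1/29933 = -104705635/29933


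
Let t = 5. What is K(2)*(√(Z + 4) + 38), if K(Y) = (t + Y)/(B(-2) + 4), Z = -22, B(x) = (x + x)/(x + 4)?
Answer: 133 + 21*I*√2/2 ≈ 133.0 + 14.849*I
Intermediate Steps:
B(x) = 2*x/(4 + x) (B(x) = (2*x)/(4 + x) = 2*x/(4 + x))
K(Y) = 5/2 + Y/2 (K(Y) = (5 + Y)/(2*(-2)/(4 - 2) + 4) = (5 + Y)/(2*(-2)/2 + 4) = (5 + Y)/(2*(-2)*(½) + 4) = (5 + Y)/(-2 + 4) = (5 + Y)/2 = (5 + Y)*(½) = 5/2 + Y/2)
K(2)*(√(Z + 4) + 38) = (5/2 + (½)*2)*(√(-22 + 4) + 38) = (5/2 + 1)*(√(-18) + 38) = 7*(3*I*√2 + 38)/2 = 7*(38 + 3*I*√2)/2 = 133 + 21*I*√2/2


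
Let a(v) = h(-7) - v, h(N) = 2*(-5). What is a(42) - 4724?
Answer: -4776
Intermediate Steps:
h(N) = -10
a(v) = -10 - v
a(42) - 4724 = (-10 - 1*42) - 4724 = (-10 - 42) - 4724 = -52 - 4724 = -4776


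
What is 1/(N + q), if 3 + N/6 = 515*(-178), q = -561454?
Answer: -1/1111492 ≈ -8.9969e-7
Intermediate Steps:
N = -550038 (N = -18 + 6*(515*(-178)) = -18 + 6*(-91670) = -18 - 550020 = -550038)
1/(N + q) = 1/(-550038 - 561454) = 1/(-1111492) = -1/1111492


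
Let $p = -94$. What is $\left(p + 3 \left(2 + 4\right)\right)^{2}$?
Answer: $5776$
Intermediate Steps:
$\left(p + 3 \left(2 + 4\right)\right)^{2} = \left(-94 + 3 \left(2 + 4\right)\right)^{2} = \left(-94 + 3 \cdot 6\right)^{2} = \left(-94 + 18\right)^{2} = \left(-76\right)^{2} = 5776$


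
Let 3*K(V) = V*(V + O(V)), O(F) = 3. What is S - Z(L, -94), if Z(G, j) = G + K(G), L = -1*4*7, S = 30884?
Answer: 92036/3 ≈ 30679.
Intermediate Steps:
L = -28 (L = -4*7 = -28)
K(V) = V*(3 + V)/3 (K(V) = (V*(V + 3))/3 = (V*(3 + V))/3 = V*(3 + V)/3)
Z(G, j) = G + G*(3 + G)/3
S - Z(L, -94) = 30884 - (-28)*(6 - 28)/3 = 30884 - (-28)*(-22)/3 = 30884 - 1*616/3 = 30884 - 616/3 = 92036/3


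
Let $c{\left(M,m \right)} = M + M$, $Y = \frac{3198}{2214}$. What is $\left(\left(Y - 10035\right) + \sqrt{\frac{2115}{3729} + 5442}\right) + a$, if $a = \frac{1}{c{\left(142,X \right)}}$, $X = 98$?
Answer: $- \frac{25645759}{2556} + \frac{3 \sqrt{934336997}}{1243} \approx -9959.8$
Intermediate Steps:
$Y = \frac{13}{9}$ ($Y = 3198 \cdot \frac{1}{2214} = \frac{13}{9} \approx 1.4444$)
$c{\left(M,m \right)} = 2 M$
$a = \frac{1}{284}$ ($a = \frac{1}{2 \cdot 142} = \frac{1}{284} \approx 0.0035211$)
$\left(\left(Y - 10035\right) + \sqrt{\frac{2115}{3729} + 5442}\right) + a = \left(\left(\frac{13}{9} - 10035\right) + \sqrt{\frac{2115}{3729} + 5442}\right) + \frac{1}{284} = \left(- \frac{90302}{9} + \sqrt{2115 \cdot \frac{1}{3729} + 5442}\right) + \frac{1}{284} = \left(- \frac{90302}{9} + \sqrt{\frac{705}{1243} + 5442}\right) + \frac{1}{284} = \left(- \frac{90302}{9} + \sqrt{\frac{6765111}{1243}}\right) + \frac{1}{284} = \left(- \frac{90302}{9} + \frac{3 \sqrt{934336997}}{1243}\right) + \frac{1}{284} = - \frac{25645759}{2556} + \frac{3 \sqrt{934336997}}{1243}$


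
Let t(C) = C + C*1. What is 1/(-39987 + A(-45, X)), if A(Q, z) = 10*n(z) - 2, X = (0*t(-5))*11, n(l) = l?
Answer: -1/39989 ≈ -2.5007e-5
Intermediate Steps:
t(C) = 2*C (t(C) = C + C = 2*C)
X = 0 (X = (0*(2*(-5)))*11 = (0*(-10))*11 = 0*11 = 0)
A(Q, z) = -2 + 10*z (A(Q, z) = 10*z - 2 = -2 + 10*z)
1/(-39987 + A(-45, X)) = 1/(-39987 + (-2 + 10*0)) = 1/(-39987 + (-2 + 0)) = 1/(-39987 - 2) = 1/(-39989) = -1/39989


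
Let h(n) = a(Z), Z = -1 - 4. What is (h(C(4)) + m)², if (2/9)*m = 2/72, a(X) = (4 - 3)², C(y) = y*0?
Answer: 81/64 ≈ 1.2656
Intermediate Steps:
C(y) = 0
Z = -5
a(X) = 1 (a(X) = 1² = 1)
h(n) = 1
m = ⅛ (m = 9*(2/72)/2 = 9*(2*(1/72))/2 = (9/2)*(1/36) = ⅛ ≈ 0.12500)
(h(C(4)) + m)² = (1 + ⅛)² = (9/8)² = 81/64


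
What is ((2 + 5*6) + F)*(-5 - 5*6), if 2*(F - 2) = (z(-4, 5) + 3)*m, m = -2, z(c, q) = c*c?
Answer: -525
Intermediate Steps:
z(c, q) = c²
F = -17 (F = 2 + (((-4)² + 3)*(-2))/2 = 2 + ((16 + 3)*(-2))/2 = 2 + (19*(-2))/2 = 2 + (½)*(-38) = 2 - 19 = -17)
((2 + 5*6) + F)*(-5 - 5*6) = ((2 + 5*6) - 17)*(-5 - 5*6) = ((2 + 30) - 17)*(-5 - 30) = (32 - 17)*(-35) = 15*(-35) = -525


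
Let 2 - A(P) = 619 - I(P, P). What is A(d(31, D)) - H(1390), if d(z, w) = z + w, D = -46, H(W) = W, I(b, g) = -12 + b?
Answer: -2034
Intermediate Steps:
d(z, w) = w + z
A(P) = -629 + P (A(P) = 2 - (619 - (-12 + P)) = 2 - (619 + (12 - P)) = 2 - (631 - P) = 2 + (-631 + P) = -629 + P)
A(d(31, D)) - H(1390) = (-629 + (-46 + 31)) - 1*1390 = (-629 - 15) - 1390 = -644 - 1390 = -2034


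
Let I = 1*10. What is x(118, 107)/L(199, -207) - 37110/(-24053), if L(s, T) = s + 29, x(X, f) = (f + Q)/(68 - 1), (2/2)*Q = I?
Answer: 2834361/1828028 ≈ 1.5505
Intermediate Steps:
I = 10
Q = 10
x(X, f) = 10/67 + f/67 (x(X, f) = (f + 10)/(68 - 1) = (10 + f)/67 = (10 + f)*(1/67) = 10/67 + f/67)
L(s, T) = 29 + s
x(118, 107)/L(199, -207) - 37110/(-24053) = (10/67 + (1/67)*107)/(29 + 199) - 37110/(-24053) = (10/67 + 107/67)/228 - 37110*(-1/24053) = (117/67)*(1/228) + 37110/24053 = 39/5092 + 37110/24053 = 2834361/1828028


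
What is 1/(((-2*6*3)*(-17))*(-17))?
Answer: -1/10404 ≈ -9.6117e-5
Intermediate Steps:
1/(((-2*6*3)*(-17))*(-17)) = 1/((-12*3*(-17))*(-17)) = 1/(-36*(-17)*(-17)) = 1/(612*(-17)) = 1/(-10404) = -1/10404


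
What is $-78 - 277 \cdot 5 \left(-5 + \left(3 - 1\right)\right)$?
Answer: $4077$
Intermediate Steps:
$-78 - 277 \cdot 5 \left(-5 + \left(3 - 1\right)\right) = -78 - 277 \cdot 5 \left(-5 + 2\right) = -78 - 277 \cdot 5 \left(-3\right) = -78 - -4155 = -78 + 4155 = 4077$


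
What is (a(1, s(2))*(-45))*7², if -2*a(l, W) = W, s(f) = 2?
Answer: 2205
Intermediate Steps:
a(l, W) = -W/2
(a(1, s(2))*(-45))*7² = (-½*2*(-45))*7² = -1*(-45)*49 = 45*49 = 2205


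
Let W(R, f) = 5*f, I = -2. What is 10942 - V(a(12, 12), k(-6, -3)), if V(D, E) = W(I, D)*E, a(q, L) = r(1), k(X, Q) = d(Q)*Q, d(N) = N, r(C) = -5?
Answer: 11167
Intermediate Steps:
k(X, Q) = Q**2 (k(X, Q) = Q*Q = Q**2)
a(q, L) = -5
V(D, E) = 5*D*E (V(D, E) = (5*D)*E = 5*D*E)
10942 - V(a(12, 12), k(-6, -3)) = 10942 - 5*(-5)*(-3)**2 = 10942 - 5*(-5)*9 = 10942 - 1*(-225) = 10942 + 225 = 11167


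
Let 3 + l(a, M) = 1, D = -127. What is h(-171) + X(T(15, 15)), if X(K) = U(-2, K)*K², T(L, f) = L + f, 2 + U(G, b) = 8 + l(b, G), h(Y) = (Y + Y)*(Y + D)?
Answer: 105516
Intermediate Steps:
l(a, M) = -2 (l(a, M) = -3 + 1 = -2)
h(Y) = 2*Y*(-127 + Y) (h(Y) = (Y + Y)*(Y - 127) = (2*Y)*(-127 + Y) = 2*Y*(-127 + Y))
U(G, b) = 4 (U(G, b) = -2 + (8 - 2) = -2 + 6 = 4)
X(K) = 4*K²
h(-171) + X(T(15, 15)) = 2*(-171)*(-127 - 171) + 4*(15 + 15)² = 2*(-171)*(-298) + 4*30² = 101916 + 4*900 = 101916 + 3600 = 105516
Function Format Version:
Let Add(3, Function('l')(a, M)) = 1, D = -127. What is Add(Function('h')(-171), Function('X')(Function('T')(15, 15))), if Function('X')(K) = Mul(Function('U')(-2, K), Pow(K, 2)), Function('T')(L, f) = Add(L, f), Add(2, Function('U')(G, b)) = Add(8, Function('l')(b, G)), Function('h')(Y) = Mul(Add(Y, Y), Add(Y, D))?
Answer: 105516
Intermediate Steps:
Function('l')(a, M) = -2 (Function('l')(a, M) = Add(-3, 1) = -2)
Function('h')(Y) = Mul(2, Y, Add(-127, Y)) (Function('h')(Y) = Mul(Add(Y, Y), Add(Y, -127)) = Mul(Mul(2, Y), Add(-127, Y)) = Mul(2, Y, Add(-127, Y)))
Function('U')(G, b) = 4 (Function('U')(G, b) = Add(-2, Add(8, -2)) = Add(-2, 6) = 4)
Function('X')(K) = Mul(4, Pow(K, 2))
Add(Function('h')(-171), Function('X')(Function('T')(15, 15))) = Add(Mul(2, -171, Add(-127, -171)), Mul(4, Pow(Add(15, 15), 2))) = Add(Mul(2, -171, -298), Mul(4, Pow(30, 2))) = Add(101916, Mul(4, 900)) = Add(101916, 3600) = 105516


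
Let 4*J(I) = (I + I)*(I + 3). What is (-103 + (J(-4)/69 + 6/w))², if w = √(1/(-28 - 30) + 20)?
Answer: 58517448943/5517999 - 28420*√67222/26657 ≈ 10328.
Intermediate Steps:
J(I) = I*(3 + I)/2 (J(I) = ((I + I)*(I + 3))/4 = ((2*I)*(3 + I))/4 = (2*I*(3 + I))/4 = I*(3 + I)/2)
w = √67222/58 (w = √(1/(-58) + 20) = √(-1/58 + 20) = √(1159/58) = √67222/58 ≈ 4.4702)
(-103 + (J(-4)/69 + 6/w))² = (-103 + (((½)*(-4)*(3 - 4))/69 + 6/((√67222/58))))² = (-103 + (((½)*(-4)*(-1))*(1/69) + 6*(√67222/1159)))² = (-103 + (2*(1/69) + 6*√67222/1159))² = (-103 + (2/69 + 6*√67222/1159))² = (-7105/69 + 6*√67222/1159)²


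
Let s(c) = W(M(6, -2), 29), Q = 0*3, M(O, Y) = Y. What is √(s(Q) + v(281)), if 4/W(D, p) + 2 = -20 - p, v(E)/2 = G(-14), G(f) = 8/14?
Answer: 2*√33915/357 ≈ 1.0317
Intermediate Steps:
G(f) = 4/7 (G(f) = 8*(1/14) = 4/7)
v(E) = 8/7 (v(E) = 2*(4/7) = 8/7)
Q = 0
W(D, p) = 4/(-22 - p) (W(D, p) = 4/(-2 + (-20 - p)) = 4/(-22 - p))
s(c) = -4/51 (s(c) = -4/(22 + 29) = -4/51)
√(s(Q) + v(281)) = √(-4/51 + 8/7) = √(380/357) = 2*√33915/357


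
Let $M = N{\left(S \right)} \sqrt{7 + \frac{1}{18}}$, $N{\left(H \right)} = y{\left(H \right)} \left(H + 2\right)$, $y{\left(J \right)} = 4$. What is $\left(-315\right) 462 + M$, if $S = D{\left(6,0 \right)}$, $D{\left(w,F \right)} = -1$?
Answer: $-145530 + \frac{2 \sqrt{254}}{3} \approx -1.4552 \cdot 10^{5}$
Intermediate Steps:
$S = -1$
$N{\left(H \right)} = 8 + 4 H$ ($N{\left(H \right)} = 4 \left(H + 2\right) = 4 \left(2 + H\right) = 8 + 4 H$)
$M = \frac{2 \sqrt{254}}{3}$ ($M = \left(8 + 4 \left(-1\right)\right) \sqrt{7 + \frac{1}{18}} = \left(8 - 4\right) \sqrt{7 + \frac{1}{18}} = 4 \sqrt{\frac{127}{18}} = 4 \frac{\sqrt{254}}{6} = \frac{2 \sqrt{254}}{3} \approx 10.625$)
$\left(-315\right) 462 + M = \left(-315\right) 462 + \frac{2 \sqrt{254}}{3} = -145530 + \frac{2 \sqrt{254}}{3}$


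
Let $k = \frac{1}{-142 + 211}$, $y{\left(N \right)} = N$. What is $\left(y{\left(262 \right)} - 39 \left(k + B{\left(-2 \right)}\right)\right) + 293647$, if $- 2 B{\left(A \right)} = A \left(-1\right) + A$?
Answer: $\frac{6759894}{23} \approx 2.9391 \cdot 10^{5}$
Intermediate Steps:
$k = \frac{1}{69} \approx 0.014493$
$B{\left(A \right)} = 0$ ($B{\left(A \right)} = - \frac{A \left(-1\right) + A}{2} = - \frac{- A + A}{2} = \left(- \frac{1}{2}\right) 0 = 0$)
$\left(y{\left(262 \right)} - 39 \left(k + B{\left(-2 \right)}\right)\right) + 293647 = \left(262 - 39 \left(\frac{1}{69} + 0\right)\right) + 293647 = \left(262 - \frac{13}{23}\right) + 293647 = \frac{6013}{23} + 293647 = \frac{6759894}{23}$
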